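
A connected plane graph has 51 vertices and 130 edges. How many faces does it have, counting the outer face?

Euler's formula for a connected plane graph: V − E + F = 2, so F = 2 − 51 + 130 = 81.

81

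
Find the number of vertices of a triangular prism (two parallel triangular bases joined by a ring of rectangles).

6

A prism on an n-gon has two n-gon bases and n rectangular sides: V = 2·3 = 6, E = 3·3 = 9, F = 3 + 2 = 5.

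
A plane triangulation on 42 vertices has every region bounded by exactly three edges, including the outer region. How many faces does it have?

In a plane triangulation 3F = 2E and V − E + F = 2, so F = 2V − 4 = 2·42 − 4 = 80.

80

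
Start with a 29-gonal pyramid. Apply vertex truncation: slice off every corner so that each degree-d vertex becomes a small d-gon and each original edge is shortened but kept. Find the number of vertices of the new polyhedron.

The base solid has V = 30, E = 58, F = 30.
Truncation replaces each original edge-end by a new vertex, so V′ = 2E = 116.
Each original edge survives, and each old vertex of degree d contributes d new edges; summing degrees gives Σd = 2E, so E′ = E + 2E = 3E = 174.
Each original face survives and each original vertex becomes one new face: F′ = F + V = 60.

116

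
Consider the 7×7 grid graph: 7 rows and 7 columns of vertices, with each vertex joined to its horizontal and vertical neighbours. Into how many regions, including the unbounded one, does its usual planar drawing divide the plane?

37

The grid has V = 7·7 = 49 vertices and E = 7·6 + 7·6 = 84 edges.
F = 2 − V + E = 2 − 49 + 84 = 37.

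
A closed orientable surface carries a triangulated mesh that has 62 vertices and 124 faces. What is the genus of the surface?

Every face is a triangle, so 2E = 3·124 = 372, giving E = 186.
χ = V − E + F = 62 − 186 + 124 = 0.
For a closed orientable surface χ = 2 − 2g, so g = (2 − (0))/2 = 1.

1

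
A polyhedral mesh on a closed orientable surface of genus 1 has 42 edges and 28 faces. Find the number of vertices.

For a closed orientable surface of genus 1, χ = 2 − 2·1 = 0.
V = 0 + E − F = 0 + 42 − 28 = 14.

14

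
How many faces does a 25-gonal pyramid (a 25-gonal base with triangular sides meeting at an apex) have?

A pyramid on an n-gon base has one n-gon and n triangles: V = 25 + 1 = 26, E = 2·25 = 50, F = 25 + 1 = 26.

26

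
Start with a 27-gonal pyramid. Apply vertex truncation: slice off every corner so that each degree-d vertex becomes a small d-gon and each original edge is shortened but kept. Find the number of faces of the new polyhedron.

56

The base solid has V = 28, E = 54, F = 28.
Truncation replaces each original edge-end by a new vertex, so V′ = 2E = 108.
Each original edge survives, and each old vertex of degree d contributes d new edges; summing degrees gives Σd = 2E, so E′ = E + 2E = 3E = 162.
Each original face survives and each original vertex becomes one new face: F′ = F + V = 56.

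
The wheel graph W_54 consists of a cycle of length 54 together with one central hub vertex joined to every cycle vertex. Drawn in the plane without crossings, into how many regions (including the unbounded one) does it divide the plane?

55

W_54 has V = 54 + 1 = 55 vertices and E = 2·54 = 108 edges.
By Euler's formula F = 2 − V + E = 2 − 55 + 108 = 55.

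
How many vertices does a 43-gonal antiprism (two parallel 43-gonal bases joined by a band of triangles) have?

An antiprism on an n-gon has two n-gon caps and 2n triangles: V = 2·43 = 86, E = 4·43 = 172, F = 2·43 + 2 = 88.
Check: V − E + F = 86 − 172 + 88 = 2.

86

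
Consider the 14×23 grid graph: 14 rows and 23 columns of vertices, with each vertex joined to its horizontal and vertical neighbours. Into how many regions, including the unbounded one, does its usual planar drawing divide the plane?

The grid has V = 14·23 = 322 vertices and E = 14·22 + 23·13 = 607 edges.
F = 2 − V + E = 2 − 322 + 607 = 287.

287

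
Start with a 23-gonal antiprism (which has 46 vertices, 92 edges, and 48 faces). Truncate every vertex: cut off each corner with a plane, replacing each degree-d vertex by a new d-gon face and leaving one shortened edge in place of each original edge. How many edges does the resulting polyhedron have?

Truncation replaces each original edge-end by a new vertex, so V′ = 2E = 184.
Each original edge survives, and each old vertex of degree d contributes d new edges; summing degrees gives Σd = 2E, so E′ = E + 2E = 3E = 276.
Each original face survives and each original vertex becomes one new face: F′ = F + V = 94.

276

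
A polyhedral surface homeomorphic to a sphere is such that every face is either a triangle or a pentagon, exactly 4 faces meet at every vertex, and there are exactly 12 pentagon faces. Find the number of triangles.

Let x be the number of triangles; then F = 12 + x.
Edge–face incidences: 2E = 5·12 + 3·x = 60 + 3x.
Every vertex has degree 4, so 4V = 2E.
Euler: V − E + F = 2 ⇒ (2E)/4 − E + (12 + x) = 2.
Multiply by 8: 2·(2E) − 4·(2E) + 8·(12 + x) = 16, i.e. 96 + 8x − 2·(60 + 3x) = 16.
Collecting terms: 2x − 24 = 16, so 2x = 40, so x = 20.
Then 2E = 60 + 3·20 = 120, so E = 60, V = 2E/4 = 30, F = 12 + 20 = 32.

20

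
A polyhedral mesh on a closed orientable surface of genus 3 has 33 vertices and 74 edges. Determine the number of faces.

37

For a closed orientable surface of genus 3, χ = 2 − 2·3 = -4.
F = -4 − V + E = -4 − 33 + 74 = 37.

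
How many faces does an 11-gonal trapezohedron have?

The n-trapezohedron (dual of the n-antiprism) has V = 2·11 + 2 = 24, E = 4·11 = 44, F = 2·11 = 22.

22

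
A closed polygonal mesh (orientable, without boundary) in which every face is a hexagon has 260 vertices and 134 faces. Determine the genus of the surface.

Every face is a hexagon, so 2E = 6·134 = 804, giving E = 402.
χ = V − E + F = 260 − 402 + 134 = -8.
For a closed orientable surface χ = 2 − 2g, so g = (2 − (-8))/2 = 5.

5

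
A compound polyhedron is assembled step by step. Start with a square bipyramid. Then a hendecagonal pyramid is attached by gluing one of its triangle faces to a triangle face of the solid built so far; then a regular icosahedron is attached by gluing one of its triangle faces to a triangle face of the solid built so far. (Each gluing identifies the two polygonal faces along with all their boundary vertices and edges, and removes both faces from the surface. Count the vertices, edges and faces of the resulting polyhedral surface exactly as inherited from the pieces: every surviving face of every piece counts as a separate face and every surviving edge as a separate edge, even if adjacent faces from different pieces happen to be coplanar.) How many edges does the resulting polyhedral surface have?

A square bipyramid: V=6, E=12, F=8.
Attach a hendecagonal pyramid (V=12, E=22, F=12) along a 3-gon: merge 3 vertices and 3 edges, delete both glued faces → V=15, E=31, F=18.
Attach a regular icosahedron (V=12, E=30, F=20) along a 3-gon: merge 3 vertices and 3 edges, delete both glued faces → V=24, E=58, F=36.
Check: V − E + F = 24 − 58 + 36 = 2.

58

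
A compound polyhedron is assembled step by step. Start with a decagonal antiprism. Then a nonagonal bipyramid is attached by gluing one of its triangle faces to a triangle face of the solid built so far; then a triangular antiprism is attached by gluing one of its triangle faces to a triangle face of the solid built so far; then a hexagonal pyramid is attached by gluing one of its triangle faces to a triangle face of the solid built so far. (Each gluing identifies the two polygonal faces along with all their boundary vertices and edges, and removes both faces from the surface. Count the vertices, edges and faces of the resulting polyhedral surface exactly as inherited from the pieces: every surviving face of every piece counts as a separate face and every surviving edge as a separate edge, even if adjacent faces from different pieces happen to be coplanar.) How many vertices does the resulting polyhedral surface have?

35

A decagonal antiprism: V=20, E=40, F=22.
Attach a nonagonal bipyramid (V=11, E=27, F=18) along a 3-gon: merge 3 vertices and 3 edges, delete both glued faces → V=28, E=64, F=38.
Attach a triangular antiprism (V=6, E=12, F=8) along a 3-gon: merge 3 vertices and 3 edges, delete both glued faces → V=31, E=73, F=44.
Attach a hexagonal pyramid (V=7, E=12, F=7) along a 3-gon: merge 3 vertices and 3 edges, delete both glued faces → V=35, E=82, F=49.
Check: V − E + F = 35 − 82 + 49 = 2.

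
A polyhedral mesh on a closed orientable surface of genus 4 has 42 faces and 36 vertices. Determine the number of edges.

84

For a closed orientable surface of genus 4, χ = 2 − 2·4 = -6.
E = V + F − (-6) = 36 + 42 − (-6) = 84.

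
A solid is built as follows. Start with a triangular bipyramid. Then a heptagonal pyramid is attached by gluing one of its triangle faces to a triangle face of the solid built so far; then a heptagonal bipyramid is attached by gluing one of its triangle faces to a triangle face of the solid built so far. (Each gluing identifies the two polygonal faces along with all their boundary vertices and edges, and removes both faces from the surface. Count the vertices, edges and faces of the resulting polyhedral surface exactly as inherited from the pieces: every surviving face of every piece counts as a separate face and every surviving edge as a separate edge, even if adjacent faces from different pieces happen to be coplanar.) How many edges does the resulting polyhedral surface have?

38

A triangular bipyramid: V=5, E=9, F=6.
Attach a heptagonal pyramid (V=8, E=14, F=8) along a 3-gon: merge 3 vertices and 3 edges, delete both glued faces → V=10, E=20, F=12.
Attach a heptagonal bipyramid (V=9, E=21, F=14) along a 3-gon: merge 3 vertices and 3 edges, delete both glued faces → V=16, E=38, F=24.
Check: V − E + F = 16 − 38 + 24 = 2.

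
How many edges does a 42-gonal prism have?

126

A prism on an n-gon has two n-gon bases and n rectangular sides: V = 2·42 = 84, E = 3·42 = 126, F = 42 + 2 = 44.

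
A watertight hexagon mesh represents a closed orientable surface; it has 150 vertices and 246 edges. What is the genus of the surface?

8

Every face is a hexagon and each edge borders two faces, so 6F = 2·246, giving F = 82.
χ = V − E + F = 150 − 246 + 82 = -14.
For a closed orientable surface χ = 2 − 2g, so g = (2 − (-14))/2 = 8.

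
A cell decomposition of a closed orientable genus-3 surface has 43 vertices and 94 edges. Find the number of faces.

For a closed orientable surface of genus 3, χ = 2 − 2·3 = -4.
F = -4 − V + E = -4 − 43 + 94 = 47.

47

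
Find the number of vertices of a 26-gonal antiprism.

52

An antiprism on an n-gon has two n-gon caps and 2n triangles: V = 2·26 = 52, E = 4·26 = 104, F = 2·26 + 2 = 54.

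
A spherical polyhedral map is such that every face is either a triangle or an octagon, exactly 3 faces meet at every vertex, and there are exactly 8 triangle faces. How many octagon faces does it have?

Let x be the number of octagons; then F = 8 + x.
Edge–face incidences: 2E = 3·8 + 8·x = 24 + 8x.
Every vertex has degree 3, so 3V = 2E.
Euler: V − E + F = 2 ⇒ (2E)/3 − E + (8 + x) = 2.
Multiply by 6: 2·(2E) − 3·(2E) + 6·(8 + x) = 12, i.e. 48 + 6x − (24 + 8x) = 12.
Collecting terms: −2x + 24 = 12, so −2x = −12, so x = 6.
Then 2E = 24 + 8·6 = 72, so E = 36, V = 2E/3 = 24, F = 8 + 6 = 14.

6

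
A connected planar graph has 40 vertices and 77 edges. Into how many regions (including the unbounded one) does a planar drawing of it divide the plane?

Euler's formula for a connected plane graph: V − E + F = 2, so F = 2 − 40 + 77 = 39.

39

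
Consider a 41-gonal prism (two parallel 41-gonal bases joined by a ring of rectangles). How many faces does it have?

A prism on an n-gon has two n-gon bases and n rectangular sides: V = 2·41 = 82, E = 3·41 = 123, F = 41 + 2 = 43.

43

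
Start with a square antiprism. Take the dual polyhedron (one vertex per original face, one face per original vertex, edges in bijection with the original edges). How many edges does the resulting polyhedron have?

The base solid has V = 8, E = 16, F = 10.
The dual swaps V and F and preserves E: V′ = F = 10, E′ = E = 16, F′ = V = 8.

16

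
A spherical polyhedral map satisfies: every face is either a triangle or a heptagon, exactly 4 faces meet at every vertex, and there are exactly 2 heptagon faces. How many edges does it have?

28

Let x be the number of triangles; then F = 2 + x.
Edge–face incidences: 2E = 7·2 + 3·x = 14 + 3x.
Every vertex has degree 4, so 4V = 2E.
Euler: V − E + F = 2 ⇒ (2E)/4 − E + (2 + x) = 2.
Multiply by 8: 2·(2E) − 4·(2E) + 8·(2 + x) = 16, i.e. 16 + 8x − 2·(14 + 3x) = 16.
Collecting terms: 2x − 12 = 16, so 2x = 28, so x = 14.
Then 2E = 14 + 3·14 = 56, so E = 28, V = 2E/4 = 14, F = 2 + 14 = 16.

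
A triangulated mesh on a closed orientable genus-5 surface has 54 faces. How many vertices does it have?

19

χ = 2 − 2·5 = -8, and every face is a triangle so 3F = 2E.
E = 3·54/2 = 81. Then V = -8 + E − F = -8 + 81 − 54 = 19.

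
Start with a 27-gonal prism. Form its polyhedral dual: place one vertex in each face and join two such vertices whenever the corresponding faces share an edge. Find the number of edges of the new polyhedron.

The base solid has V = 54, E = 81, F = 29.
The dual swaps V and F and preserves E: V′ = F = 29, E′ = E = 81, F′ = V = 54.

81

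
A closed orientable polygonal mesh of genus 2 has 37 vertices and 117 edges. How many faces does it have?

For a closed orientable surface of genus 2, χ = 2 − 2·2 = -2.
F = -2 − V + E = -2 − 37 + 117 = 78.

78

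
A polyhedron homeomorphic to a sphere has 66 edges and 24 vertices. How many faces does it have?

44

Here V − E + F = 2.
F = 2 − V + E = 2 − 24 + 66 = 44.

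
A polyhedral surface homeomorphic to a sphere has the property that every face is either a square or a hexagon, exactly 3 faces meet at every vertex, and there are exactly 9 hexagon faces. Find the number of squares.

6

Let x be the number of squares; then F = 9 + x.
Edge–face incidences: 2E = 6·9 + 4·x = 54 + 4x.
Every vertex has degree 3, so 3V = 2E.
Euler: V − E + F = 2 ⇒ (2E)/3 − E + (9 + x) = 2.
Multiply by 6: 2·(2E) − 3·(2E) + 6·(9 + x) = 12, i.e. 54 + 6x − (54 + 4x) = 12.
Collecting terms: 2x = 12, so x = 6.
Then 2E = 54 + 4·6 = 78, so E = 39, V = 2E/3 = 26, F = 9 + 6 = 15.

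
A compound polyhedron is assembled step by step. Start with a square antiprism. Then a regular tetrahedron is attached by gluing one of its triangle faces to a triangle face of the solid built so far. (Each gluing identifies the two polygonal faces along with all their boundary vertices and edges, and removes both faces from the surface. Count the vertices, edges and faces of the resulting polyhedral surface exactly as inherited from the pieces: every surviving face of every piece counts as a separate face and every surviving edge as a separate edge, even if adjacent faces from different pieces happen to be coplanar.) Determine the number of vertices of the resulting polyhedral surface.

9

A square antiprism: V=8, E=16, F=10.
Attach a regular tetrahedron (V=4, E=6, F=4) along a 3-gon: merge 3 vertices and 3 edges, delete both glued faces → V=9, E=19, F=12.
Check: V − E + F = 9 − 19 + 12 = 2.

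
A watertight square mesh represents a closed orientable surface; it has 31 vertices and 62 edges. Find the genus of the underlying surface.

Every face is a square and each edge borders two faces, so 4F = 2·62, giving F = 31.
χ = V − E + F = 31 − 62 + 31 = 0.
For a closed orientable surface χ = 2 − 2g, so g = (2 − (0))/2 = 1.

1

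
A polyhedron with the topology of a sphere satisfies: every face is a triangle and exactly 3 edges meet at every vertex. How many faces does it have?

Each face has 3 edges and each edge borders two faces, so 2E = 3F.
Each vertex has degree 3, so 3V = 2E and hence V = 3F/3.
Euler: V − E + F = 2 ⇒ (3F/3) − (3F/2) + F = 2.
Multiply by 6: (6 − 9 + 6)F = 12, i.e. 3F = 12.
So F = 4, E = 3·4/2 = 6, V = 3·4/3 = 4.

4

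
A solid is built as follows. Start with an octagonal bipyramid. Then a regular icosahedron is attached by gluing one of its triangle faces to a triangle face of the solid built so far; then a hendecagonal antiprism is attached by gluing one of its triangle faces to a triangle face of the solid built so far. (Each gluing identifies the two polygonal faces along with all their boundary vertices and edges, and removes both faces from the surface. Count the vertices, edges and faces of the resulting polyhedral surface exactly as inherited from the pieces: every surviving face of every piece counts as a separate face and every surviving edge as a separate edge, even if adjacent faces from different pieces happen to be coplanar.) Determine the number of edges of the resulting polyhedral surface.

An octagonal bipyramid: V=10, E=24, F=16.
Attach a regular icosahedron (V=12, E=30, F=20) along a 3-gon: merge 3 vertices and 3 edges, delete both glued faces → V=19, E=51, F=34.
Attach a hendecagonal antiprism (V=22, E=44, F=24) along a 3-gon: merge 3 vertices and 3 edges, delete both glued faces → V=38, E=92, F=56.
Check: V − E + F = 38 − 92 + 56 = 2.

92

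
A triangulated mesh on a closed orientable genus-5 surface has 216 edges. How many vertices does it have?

64

χ = 2 − 2·5 = -8, and every face is a triangle so 3F = 2E.
F = 2E/3 = 144. Then V = -8 + E − F = -8 + 216 − 144 = 64.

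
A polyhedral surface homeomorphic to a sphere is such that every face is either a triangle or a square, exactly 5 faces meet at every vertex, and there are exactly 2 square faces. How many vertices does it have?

Let x be the number of triangles; then F = 2 + x.
Edge–face incidences: 2E = 4·2 + 3·x = 8 + 3x.
Every vertex has degree 5, so 5V = 2E.
Euler: V − E + F = 2 ⇒ (2E)/5 − E + (2 + x) = 2.
Multiply by 10: 2·(2E) − 5·(2E) + 10·(2 + x) = 20, i.e. 20 + 10x − 3·(8 + 3x) = 20.
Collecting terms: x − 4 = 20, so x = 24.
Then 2E = 8 + 3·24 = 80, so E = 40, V = 2E/5 = 16, F = 2 + 24 = 26.

16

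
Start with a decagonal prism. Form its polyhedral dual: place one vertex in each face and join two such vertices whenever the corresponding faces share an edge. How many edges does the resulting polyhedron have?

30

The base solid has V = 20, E = 30, F = 12.
The dual swaps V and F and preserves E: V′ = F = 12, E′ = E = 30, F′ = V = 20.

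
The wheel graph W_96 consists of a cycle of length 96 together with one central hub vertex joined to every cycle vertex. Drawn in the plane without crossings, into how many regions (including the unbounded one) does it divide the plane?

97

W_96 has V = 96 + 1 = 97 vertices and E = 2·96 = 192 edges.
By Euler's formula F = 2 − V + E = 2 − 97 + 192 = 97.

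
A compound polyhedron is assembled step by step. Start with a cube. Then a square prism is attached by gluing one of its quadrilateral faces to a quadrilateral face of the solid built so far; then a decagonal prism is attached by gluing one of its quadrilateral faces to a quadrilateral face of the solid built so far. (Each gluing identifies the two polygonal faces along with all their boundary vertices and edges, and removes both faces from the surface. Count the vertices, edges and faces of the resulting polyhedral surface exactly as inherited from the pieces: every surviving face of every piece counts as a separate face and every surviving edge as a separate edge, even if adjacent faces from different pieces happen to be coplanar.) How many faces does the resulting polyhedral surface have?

A cube: V=8, E=12, F=6.
Attach a square prism (V=8, E=12, F=6) along a 4-gon: merge 4 vertices and 4 edges, delete both glued faces → V=12, E=20, F=10.
Attach a decagonal prism (V=20, E=30, F=12) along a 4-gon: merge 4 vertices and 4 edges, delete both glued faces → V=28, E=46, F=20.
Check: V − E + F = 28 − 46 + 20 = 2.

20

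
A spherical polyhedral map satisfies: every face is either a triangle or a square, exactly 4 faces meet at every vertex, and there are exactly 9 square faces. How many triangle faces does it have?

8

Let x be the number of triangles; then F = 9 + x.
Edge–face incidences: 2E = 4·9 + 3·x = 36 + 3x.
Every vertex has degree 4, so 4V = 2E.
Euler: V − E + F = 2 ⇒ (2E)/4 − E + (9 + x) = 2.
Multiply by 8: 2·(2E) − 4·(2E) + 8·(9 + x) = 16, i.e. 72 + 8x − 2·(36 + 3x) = 16.
Collecting terms: 2x = 16, so x = 8.
Then 2E = 36 + 3·8 = 60, so E = 30, V = 2E/4 = 15, F = 9 + 8 = 17.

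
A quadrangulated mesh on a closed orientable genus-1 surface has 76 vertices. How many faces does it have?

76

χ = 2 − 2·1 = 0, and every face is a square so 4F = 2E.
V − E + F = 0 with E = 4F/2 gives 76 − (4/2 − 1)·F = 0, so F = 76 and E = 152.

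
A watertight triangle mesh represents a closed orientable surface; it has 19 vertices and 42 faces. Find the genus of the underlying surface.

Every face is a triangle, so 2E = 3·42 = 126, giving E = 63.
χ = V − E + F = 19 − 63 + 42 = -2.
For a closed orientable surface χ = 2 − 2g, so g = (2 − (-2))/2 = 2.

2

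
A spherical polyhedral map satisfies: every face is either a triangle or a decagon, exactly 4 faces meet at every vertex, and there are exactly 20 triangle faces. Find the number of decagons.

Let x be the number of decagons; then F = 20 + x.
Edge–face incidences: 2E = 3·20 + 10·x = 60 + 10x.
Every vertex has degree 4, so 4V = 2E.
Euler: V − E + F = 2 ⇒ (2E)/4 − E + (20 + x) = 2.
Multiply by 8: 2·(2E) − 4·(2E) + 8·(20 + x) = 16, i.e. 160 + 8x − 2·(60 + 10x) = 16.
Collecting terms: −12x + 40 = 16, so −12x = −24, so x = 2.
Then 2E = 60 + 10·2 = 80, so E = 40, V = 2E/4 = 20, F = 20 + 2 = 22.

2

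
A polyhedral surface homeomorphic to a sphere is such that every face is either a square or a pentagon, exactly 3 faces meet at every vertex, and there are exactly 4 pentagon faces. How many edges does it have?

18

Let x be the number of squares; then F = 4 + x.
Edge–face incidences: 2E = 5·4 + 4·x = 20 + 4x.
Every vertex has degree 3, so 3V = 2E.
Euler: V − E + F = 2 ⇒ (2E)/3 − E + (4 + x) = 2.
Multiply by 6: 2·(2E) − 3·(2E) + 6·(4 + x) = 12, i.e. 24 + 6x − (20 + 4x) = 12.
Collecting terms: 2x + 4 = 12, so 2x = 8, so x = 4.
Then 2E = 20 + 4·4 = 36, so E = 18, V = 2E/3 = 12, F = 4 + 4 = 8.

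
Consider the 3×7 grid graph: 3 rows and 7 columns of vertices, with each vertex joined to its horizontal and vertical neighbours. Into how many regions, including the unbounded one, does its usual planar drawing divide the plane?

The grid has V = 3·7 = 21 vertices and E = 3·6 + 7·2 = 32 edges.
F = 2 − V + E = 2 − 21 + 32 = 13.

13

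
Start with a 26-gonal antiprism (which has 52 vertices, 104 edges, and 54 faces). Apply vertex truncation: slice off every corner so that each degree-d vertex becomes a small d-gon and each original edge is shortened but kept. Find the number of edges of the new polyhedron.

Truncation replaces each original edge-end by a new vertex, so V′ = 2E = 208.
Each original edge survives, and each old vertex of degree d contributes d new edges; summing degrees gives Σd = 2E, so E′ = E + 2E = 3E = 312.
Each original face survives and each original vertex becomes one new face: F′ = F + V = 106.

312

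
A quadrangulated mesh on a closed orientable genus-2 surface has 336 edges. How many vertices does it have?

166

χ = 2 − 2·2 = -2, and every face is a square so 4F = 2E.
F = 2E/4 = 168. Then V = -2 + E − F = -2 + 336 − 168 = 166.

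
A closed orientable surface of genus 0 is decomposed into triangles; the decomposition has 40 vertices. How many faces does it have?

χ = 2 − 2·0 = 2, and every face is a triangle so 3F = 2E.
V − E + F = 2 with E = 3F/2 gives 40 − (3/2 − 1)·F = 2, so F = 76 and E = 114.

76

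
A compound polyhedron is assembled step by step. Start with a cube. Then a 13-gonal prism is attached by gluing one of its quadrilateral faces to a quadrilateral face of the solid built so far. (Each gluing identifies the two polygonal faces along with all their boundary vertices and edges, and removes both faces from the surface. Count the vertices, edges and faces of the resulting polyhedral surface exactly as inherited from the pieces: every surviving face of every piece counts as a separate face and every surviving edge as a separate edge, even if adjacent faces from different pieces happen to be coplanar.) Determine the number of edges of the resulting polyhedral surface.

A cube: V=8, E=12, F=6.
Attach a 13-gonal prism (V=26, E=39, F=15) along a 4-gon: merge 4 vertices and 4 edges, delete both glued faces → V=30, E=47, F=19.
Check: V − E + F = 30 − 47 + 19 = 2.

47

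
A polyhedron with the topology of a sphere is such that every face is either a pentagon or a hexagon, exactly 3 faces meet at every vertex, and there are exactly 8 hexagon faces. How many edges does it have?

Let x be the number of pentagons; then F = 8 + x.
Edge–face incidences: 2E = 6·8 + 5·x = 48 + 5x.
Every vertex has degree 3, so 3V = 2E.
Euler: V − E + F = 2 ⇒ (2E)/3 − E + (8 + x) = 2.
Multiply by 6: 2·(2E) − 3·(2E) + 6·(8 + x) = 12, i.e. 48 + 6x − (48 + 5x) = 12.
Collecting terms: x = 12.
Then 2E = 48 + 5·12 = 108, so E = 54, V = 2E/3 = 36, F = 8 + 12 = 20.

54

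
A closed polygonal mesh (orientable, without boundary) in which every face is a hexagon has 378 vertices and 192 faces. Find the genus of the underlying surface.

Every face is a hexagon, so 2E = 6·192 = 1152, giving E = 576.
χ = V − E + F = 378 − 576 + 192 = -6.
For a closed orientable surface χ = 2 − 2g, so g = (2 − (-6))/2 = 4.

4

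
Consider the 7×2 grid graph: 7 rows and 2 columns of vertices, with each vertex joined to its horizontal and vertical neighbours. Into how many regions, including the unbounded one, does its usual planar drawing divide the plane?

The grid has V = 7·2 = 14 vertices and E = 7·1 + 2·6 = 19 edges.
F = 2 − V + E = 2 − 14 + 19 = 7.

7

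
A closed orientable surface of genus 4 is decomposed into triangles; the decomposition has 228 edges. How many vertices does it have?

70

χ = 2 − 2·4 = -6, and every face is a triangle so 3F = 2E.
F = 2E/3 = 152. Then V = -6 + E − F = -6 + 228 − 152 = 70.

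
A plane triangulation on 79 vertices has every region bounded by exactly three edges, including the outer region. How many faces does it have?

In a plane triangulation 3F = 2E and V − E + F = 2, so F = 2V − 4 = 2·79 − 4 = 154.

154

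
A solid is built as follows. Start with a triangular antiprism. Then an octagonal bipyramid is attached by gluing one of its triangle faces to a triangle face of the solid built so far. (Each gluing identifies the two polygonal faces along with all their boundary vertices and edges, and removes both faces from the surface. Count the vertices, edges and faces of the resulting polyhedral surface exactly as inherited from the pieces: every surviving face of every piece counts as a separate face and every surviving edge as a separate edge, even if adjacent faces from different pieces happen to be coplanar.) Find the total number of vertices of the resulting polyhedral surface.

A triangular antiprism: V=6, E=12, F=8.
Attach an octagonal bipyramid (V=10, E=24, F=16) along a 3-gon: merge 3 vertices and 3 edges, delete both glued faces → V=13, E=33, F=22.
Check: V − E + F = 13 − 33 + 22 = 2.

13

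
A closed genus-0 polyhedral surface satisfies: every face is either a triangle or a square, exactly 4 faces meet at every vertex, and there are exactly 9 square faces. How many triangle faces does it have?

8

Let x be the number of triangles; then F = 9 + x.
Edge–face incidences: 2E = 4·9 + 3·x = 36 + 3x.
Every vertex has degree 4, so 4V = 2E.
Euler: V − E + F = 2 ⇒ (2E)/4 − E + (9 + x) = 2.
Multiply by 8: 2·(2E) − 4·(2E) + 8·(9 + x) = 16, i.e. 72 + 8x − 2·(36 + 3x) = 16.
Collecting terms: 2x = 16, so x = 8.
Then 2E = 36 + 3·8 = 60, so E = 30, V = 2E/4 = 15, F = 9 + 8 = 17.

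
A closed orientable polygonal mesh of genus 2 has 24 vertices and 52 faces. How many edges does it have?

For a closed orientable surface of genus 2, χ = 2 − 2·2 = -2.
E = V + F − (-2) = 24 + 52 − (-2) = 78.

78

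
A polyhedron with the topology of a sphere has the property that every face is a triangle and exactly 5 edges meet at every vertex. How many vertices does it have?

12

Each face has 3 edges and each edge borders two faces, so 2E = 3F.
Each vertex has degree 5, so 5V = 2E and hence V = 3F/5.
Euler: V − E + F = 2 ⇒ (3F/5) − (3F/2) + F = 2.
Multiply by 10: (6 − 15 + 10)F = 20, i.e. 1F = 20.
So F = 20, E = 3·20/2 = 30, V = 3·20/5 = 12.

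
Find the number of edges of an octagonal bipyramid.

A bipyramid over an n-gon has 2n triangular faces and n + 2 vertices: V = 8 + 2 = 10, E = 3·8 = 24, F = 2·8 = 16.
Check: V − E + F = 10 − 24 + 16 = 2.

24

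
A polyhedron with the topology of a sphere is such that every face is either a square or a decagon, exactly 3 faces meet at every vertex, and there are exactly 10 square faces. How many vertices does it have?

20

Let x be the number of decagons; then F = 10 + x.
Edge–face incidences: 2E = 4·10 + 10·x = 40 + 10x.
Every vertex has degree 3, so 3V = 2E.
Euler: V − E + F = 2 ⇒ (2E)/3 − E + (10 + x) = 2.
Multiply by 6: 2·(2E) − 3·(2E) + 6·(10 + x) = 12, i.e. 60 + 6x − (40 + 10x) = 12.
Collecting terms: −4x + 20 = 12, so −4x = −8, so x = 2.
Then 2E = 40 + 10·2 = 60, so E = 30, V = 2E/3 = 20, F = 10 + 2 = 12.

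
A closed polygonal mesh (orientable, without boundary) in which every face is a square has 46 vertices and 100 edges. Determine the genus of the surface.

3

Every face is a square and each edge borders two faces, so 4F = 2·100, giving F = 50.
χ = V − E + F = 46 − 100 + 50 = -4.
For a closed orientable surface χ = 2 − 2g, so g = (2 − (-4))/2 = 3.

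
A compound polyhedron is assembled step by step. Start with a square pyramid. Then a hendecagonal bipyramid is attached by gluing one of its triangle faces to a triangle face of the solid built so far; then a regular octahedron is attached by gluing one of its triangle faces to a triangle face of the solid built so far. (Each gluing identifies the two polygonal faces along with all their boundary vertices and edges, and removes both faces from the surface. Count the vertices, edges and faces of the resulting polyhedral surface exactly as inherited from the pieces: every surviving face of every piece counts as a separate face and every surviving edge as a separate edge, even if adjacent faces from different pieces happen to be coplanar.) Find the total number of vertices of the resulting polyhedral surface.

18

A square pyramid: V=5, E=8, F=5.
Attach a hendecagonal bipyramid (V=13, E=33, F=22) along a 3-gon: merge 3 vertices and 3 edges, delete both glued faces → V=15, E=38, F=25.
Attach a regular octahedron (V=6, E=12, F=8) along a 3-gon: merge 3 vertices and 3 edges, delete both glued faces → V=18, E=47, F=31.
Check: V − E + F = 18 − 47 + 31 = 2.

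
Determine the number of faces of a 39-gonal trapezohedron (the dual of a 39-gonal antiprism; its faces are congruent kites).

78

The n-trapezohedron (dual of the n-antiprism) has V = 2·39 + 2 = 80, E = 4·39 = 156, F = 2·39 = 78.
Check: V − E + F = 80 − 156 + 78 = 2.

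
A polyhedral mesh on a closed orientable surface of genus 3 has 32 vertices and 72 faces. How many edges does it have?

108

For a closed orientable surface of genus 3, χ = 2 − 2·3 = -4.
E = V + F − (-4) = 32 + 72 − (-4) = 108.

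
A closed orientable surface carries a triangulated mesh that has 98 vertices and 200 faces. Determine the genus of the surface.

2

Every face is a triangle, so 2E = 3·200 = 600, giving E = 300.
χ = V − E + F = 98 − 300 + 200 = -2.
For a closed orientable surface χ = 2 − 2g, so g = (2 − (-2))/2 = 2.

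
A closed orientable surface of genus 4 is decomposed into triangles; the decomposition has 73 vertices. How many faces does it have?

158

χ = 2 − 2·4 = -6, and every face is a triangle so 3F = 2E.
V − E + F = -6 with E = 3F/2 gives 73 − (3/2 − 1)·F = -6, so F = 158 and E = 237.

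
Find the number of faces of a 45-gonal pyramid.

A pyramid on an n-gon base has one n-gon and n triangles: V = 45 + 1 = 46, E = 2·45 = 90, F = 45 + 1 = 46.

46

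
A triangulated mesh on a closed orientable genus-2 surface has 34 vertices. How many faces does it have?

72

χ = 2 − 2·2 = -2, and every face is a triangle so 3F = 2E.
V − E + F = -2 with E = 3F/2 gives 34 − (3/2 − 1)·F = -2, so F = 72 and E = 108.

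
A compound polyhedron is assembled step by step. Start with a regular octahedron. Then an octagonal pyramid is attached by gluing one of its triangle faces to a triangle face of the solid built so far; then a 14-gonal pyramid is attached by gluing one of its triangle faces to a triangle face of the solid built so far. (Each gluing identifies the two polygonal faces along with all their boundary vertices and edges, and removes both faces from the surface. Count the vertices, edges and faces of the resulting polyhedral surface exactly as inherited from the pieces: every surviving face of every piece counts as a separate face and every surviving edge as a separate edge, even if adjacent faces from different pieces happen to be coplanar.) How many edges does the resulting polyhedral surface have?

50

A regular octahedron: V=6, E=12, F=8.
Attach an octagonal pyramid (V=9, E=16, F=9) along a 3-gon: merge 3 vertices and 3 edges, delete both glued faces → V=12, E=25, F=15.
Attach a 14-gonal pyramid (V=15, E=28, F=15) along a 3-gon: merge 3 vertices and 3 edges, delete both glued faces → V=24, E=50, F=28.
Check: V − E + F = 24 − 50 + 28 = 2.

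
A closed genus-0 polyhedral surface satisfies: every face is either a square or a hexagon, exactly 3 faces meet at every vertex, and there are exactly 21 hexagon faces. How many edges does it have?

Let x be the number of squares; then F = 21 + x.
Edge–face incidences: 2E = 6·21 + 4·x = 126 + 4x.
Every vertex has degree 3, so 3V = 2E.
Euler: V − E + F = 2 ⇒ (2E)/3 − E + (21 + x) = 2.
Multiply by 6: 2·(2E) − 3·(2E) + 6·(21 + x) = 12, i.e. 126 + 6x − (126 + 4x) = 12.
Collecting terms: 2x = 12, so x = 6.
Then 2E = 126 + 4·6 = 150, so E = 75, V = 2E/3 = 50, F = 21 + 6 = 27.

75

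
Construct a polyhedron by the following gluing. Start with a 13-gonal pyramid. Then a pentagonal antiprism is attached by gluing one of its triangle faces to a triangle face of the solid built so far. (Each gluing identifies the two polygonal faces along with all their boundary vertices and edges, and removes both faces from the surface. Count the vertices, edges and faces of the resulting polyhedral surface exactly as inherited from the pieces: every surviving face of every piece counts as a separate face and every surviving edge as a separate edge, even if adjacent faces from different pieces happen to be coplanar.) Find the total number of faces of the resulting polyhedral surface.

A 13-gonal pyramid: V=14, E=26, F=14.
Attach a pentagonal antiprism (V=10, E=20, F=12) along a 3-gon: merge 3 vertices and 3 edges, delete both glued faces → V=21, E=43, F=24.
Check: V − E + F = 21 − 43 + 24 = 2.

24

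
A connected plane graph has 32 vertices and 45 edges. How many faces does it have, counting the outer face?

Euler's formula for a connected plane graph: V − E + F = 2, so F = 2 − 32 + 45 = 15.

15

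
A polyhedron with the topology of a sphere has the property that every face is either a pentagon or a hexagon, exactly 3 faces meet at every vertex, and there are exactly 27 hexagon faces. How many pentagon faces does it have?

12

Let x be the number of pentagons; then F = 27 + x.
Edge–face incidences: 2E = 6·27 + 5·x = 162 + 5x.
Every vertex has degree 3, so 3V = 2E.
Euler: V − E + F = 2 ⇒ (2E)/3 − E + (27 + x) = 2.
Multiply by 6: 2·(2E) − 3·(2E) + 6·(27 + x) = 12, i.e. 162 + 6x − (162 + 5x) = 12.
Collecting terms: x = 12.
Then 2E = 162 + 5·12 = 222, so E = 111, V = 2E/3 = 74, F = 27 + 12 = 39.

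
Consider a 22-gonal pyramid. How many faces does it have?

23

A pyramid on an n-gon base has one n-gon and n triangles: V = 22 + 1 = 23, E = 2·22 = 44, F = 22 + 1 = 23.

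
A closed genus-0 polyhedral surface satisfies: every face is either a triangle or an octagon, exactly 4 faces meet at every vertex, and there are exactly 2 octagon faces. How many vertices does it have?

Let x be the number of triangles; then F = 2 + x.
Edge–face incidences: 2E = 8·2 + 3·x = 16 + 3x.
Every vertex has degree 4, so 4V = 2E.
Euler: V − E + F = 2 ⇒ (2E)/4 − E + (2 + x) = 2.
Multiply by 8: 2·(2E) − 4·(2E) + 8·(2 + x) = 16, i.e. 16 + 8x − 2·(16 + 3x) = 16.
Collecting terms: 2x − 16 = 16, so 2x = 32, so x = 16.
Then 2E = 16 + 3·16 = 64, so E = 32, V = 2E/4 = 16, F = 2 + 16 = 18.

16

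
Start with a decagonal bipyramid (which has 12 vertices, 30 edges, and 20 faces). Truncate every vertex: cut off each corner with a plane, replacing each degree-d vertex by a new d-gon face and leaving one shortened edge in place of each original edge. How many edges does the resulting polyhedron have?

90

Truncation replaces each original edge-end by a new vertex, so V′ = 2E = 60.
Each original edge survives, and each old vertex of degree d contributes d new edges; summing degrees gives Σd = 2E, so E′ = E + 2E = 3E = 90.
Each original face survives and each original vertex becomes one new face: F′ = F + V = 32.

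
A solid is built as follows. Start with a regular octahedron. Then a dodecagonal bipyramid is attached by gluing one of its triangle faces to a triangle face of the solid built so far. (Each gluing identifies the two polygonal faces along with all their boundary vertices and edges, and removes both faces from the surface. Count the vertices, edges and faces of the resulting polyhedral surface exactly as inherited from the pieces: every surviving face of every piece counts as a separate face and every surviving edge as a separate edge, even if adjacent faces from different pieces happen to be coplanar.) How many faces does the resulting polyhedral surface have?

A regular octahedron: V=6, E=12, F=8.
Attach a dodecagonal bipyramid (V=14, E=36, F=24) along a 3-gon: merge 3 vertices and 3 edges, delete both glued faces → V=17, E=45, F=30.
Check: V − E + F = 17 − 45 + 30 = 2.

30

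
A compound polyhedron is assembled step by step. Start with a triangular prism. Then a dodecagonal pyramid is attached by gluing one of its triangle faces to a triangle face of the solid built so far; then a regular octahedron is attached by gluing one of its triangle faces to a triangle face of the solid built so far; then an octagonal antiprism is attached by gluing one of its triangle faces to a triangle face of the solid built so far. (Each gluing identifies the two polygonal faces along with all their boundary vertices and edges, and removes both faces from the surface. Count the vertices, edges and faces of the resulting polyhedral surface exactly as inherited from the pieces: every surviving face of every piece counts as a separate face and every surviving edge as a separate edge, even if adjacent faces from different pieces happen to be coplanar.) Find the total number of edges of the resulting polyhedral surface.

A triangular prism: V=6, E=9, F=5.
Attach a dodecagonal pyramid (V=13, E=24, F=13) along a 3-gon: merge 3 vertices and 3 edges, delete both glued faces → V=16, E=30, F=16.
Attach a regular octahedron (V=6, E=12, F=8) along a 3-gon: merge 3 vertices and 3 edges, delete both glued faces → V=19, E=39, F=22.
Attach an octagonal antiprism (V=16, E=32, F=18) along a 3-gon: merge 3 vertices and 3 edges, delete both glued faces → V=32, E=68, F=38.
Check: V − E + F = 32 − 68 + 38 = 2.

68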